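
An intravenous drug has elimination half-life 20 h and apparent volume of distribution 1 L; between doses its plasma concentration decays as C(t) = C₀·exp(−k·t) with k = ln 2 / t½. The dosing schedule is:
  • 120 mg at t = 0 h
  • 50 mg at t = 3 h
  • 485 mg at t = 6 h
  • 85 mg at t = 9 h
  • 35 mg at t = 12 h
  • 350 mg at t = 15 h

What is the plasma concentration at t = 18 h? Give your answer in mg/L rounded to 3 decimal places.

820.107 mg/L

k = ln 2 / 20 = 0.03466 per h
Dose 1 (120 mg at t=0 h): 120·exp(−0.03466·18) = 64.306 mg/L
Dose 2 (50 mg at t=3 h): 50·exp(−0.03466·15) = 29.730 mg/L
Dose 3 (485 mg at t=6 h): 485·exp(−0.03466·12) = 319.981 mg/L
Dose 4 (85 mg at t=9 h): 85·exp(−0.03466·9) = 62.224 mg/L
Dose 5 (35 mg at t=12 h): 35·exp(−0.03466·6) = 28.429 mg/L
Dose 6 (350 mg at t=15 h): 350·exp(−0.03466·3) = 315.438 mg/L
C(18) = 64.306 + 29.730 + 319.981 + 62.224 + 28.429 + 315.438 = 820.107 mg/L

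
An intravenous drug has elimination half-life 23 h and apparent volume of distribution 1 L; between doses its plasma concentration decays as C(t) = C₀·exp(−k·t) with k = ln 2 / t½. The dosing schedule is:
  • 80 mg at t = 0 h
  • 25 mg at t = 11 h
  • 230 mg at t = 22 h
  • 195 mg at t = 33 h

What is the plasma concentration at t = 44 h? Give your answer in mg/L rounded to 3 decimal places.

k = ln 2 / 23 = 0.03014 per h
Dose 1 (80 mg at t=0 h): 80·exp(−0.03014·44) = 21.243 mg/L
Dose 2 (25 mg at t=11 h): 25·exp(−0.03014·33) = 9.248 mg/L
Dose 3 (230 mg at t=22 h): 230·exp(−0.03014·22) = 118.518 mg/L
Dose 4 (195 mg at t=33 h): 195·exp(−0.03014·11) = 139.979 mg/L
C(44) = 21.243 + 9.248 + 118.518 + 139.979 = 288.988 mg/L

288.988 mg/L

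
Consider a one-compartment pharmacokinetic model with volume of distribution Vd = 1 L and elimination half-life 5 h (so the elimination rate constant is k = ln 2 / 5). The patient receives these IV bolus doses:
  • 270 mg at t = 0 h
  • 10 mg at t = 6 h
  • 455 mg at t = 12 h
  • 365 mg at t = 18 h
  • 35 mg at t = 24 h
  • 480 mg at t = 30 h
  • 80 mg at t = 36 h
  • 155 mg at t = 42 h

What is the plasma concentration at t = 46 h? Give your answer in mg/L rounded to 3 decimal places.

k = ln 2 / 5 = 0.13863 per h
Dose 1 (270 mg at t=0 h): 270·exp(−0.13863·46) = 0.459 mg/L
Dose 2 (10 mg at t=6 h): 10·exp(−0.13863·40) = 0.039 mg/L
Dose 3 (455 mg at t=12 h): 455·exp(−0.13863·34) = 4.083 mg/L
Dose 4 (365 mg at t=18 h): 365·exp(−0.13863·28) = 7.525 mg/L
Dose 5 (35 mg at t=24 h): 35·exp(−0.13863·22) = 1.658 mg/L
Dose 6 (480 mg at t=30 h): 480·exp(−0.13863·16) = 52.233 mg/L
Dose 7 (80 mg at t=36 h): 80·exp(−0.13863·10) = 20.000 mg/L
Dose 8 (155 mg at t=42 h): 155·exp(−0.13863·4) = 89.024 mg/L
C(46) = 0.459 + 0.039 + 4.083 + 7.525 + 1.658 + 52.233 + 20.000 + 89.024 = 175.022 mg/L

175.022 mg/L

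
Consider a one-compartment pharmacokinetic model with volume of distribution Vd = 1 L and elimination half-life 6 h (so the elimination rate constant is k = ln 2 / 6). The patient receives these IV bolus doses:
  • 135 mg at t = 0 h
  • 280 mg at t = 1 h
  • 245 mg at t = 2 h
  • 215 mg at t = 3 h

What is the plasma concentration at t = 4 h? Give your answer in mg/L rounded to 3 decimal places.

669.034 mg/L

k = ln 2 / 6 = 0.11552 per h
Dose 1 (135 mg at t=0 h): 135·exp(−0.11552·4) = 85.045 mg/L
Dose 2 (280 mg at t=1 h): 280·exp(−0.11552·3) = 197.990 mg/L
Dose 3 (245 mg at t=2 h): 245·exp(−0.11552·2) = 194.457 mg/L
Dose 4 (215 mg at t=3 h): 215·exp(−0.11552·1) = 191.543 mg/L
C(4) = 85.045 + 197.990 + 194.457 + 191.543 = 669.034 mg/L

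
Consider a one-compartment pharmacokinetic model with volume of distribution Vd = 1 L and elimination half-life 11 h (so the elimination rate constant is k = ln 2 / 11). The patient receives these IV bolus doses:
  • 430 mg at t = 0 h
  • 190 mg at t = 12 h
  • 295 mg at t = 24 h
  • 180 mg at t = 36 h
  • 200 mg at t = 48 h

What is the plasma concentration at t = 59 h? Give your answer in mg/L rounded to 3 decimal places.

k = ln 2 / 11 = 0.06301 per h
Dose 1 (430 mg at t=0 h): 430·exp(−0.06301·59) = 10.444 mg/L
Dose 2 (190 mg at t=12 h): 190·exp(−0.06301·47) = 9.830 mg/L
Dose 3 (295 mg at t=24 h): 295·exp(−0.06301·35) = 32.509 mg/L
Dose 4 (180 mg at t=36 h): 180·exp(−0.06301·23) = 42.252 mg/L
Dose 5 (200 mg at t=48 h): 200·exp(−0.06301·11) = 100.000 mg/L
C(59) = 10.444 + 9.830 + 32.509 + 42.252 + 100.000 = 195.034 mg/L

195.034 mg/L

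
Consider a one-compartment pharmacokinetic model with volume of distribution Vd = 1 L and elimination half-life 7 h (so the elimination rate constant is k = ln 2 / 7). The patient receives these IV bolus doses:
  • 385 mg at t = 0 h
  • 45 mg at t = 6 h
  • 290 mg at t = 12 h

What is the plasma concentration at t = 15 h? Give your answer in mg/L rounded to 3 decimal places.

k = ln 2 / 7 = 0.09902 per h
Dose 1 (385 mg at t=0 h): 385·exp(−0.09902·15) = 87.176 mg/L
Dose 2 (45 mg at t=6 h): 45·exp(−0.09902·9) = 18.458 mg/L
Dose 3 (290 mg at t=12 h): 290·exp(−0.09902·3) = 215.469 mg/L
C(15) = 87.176 + 18.458 + 215.469 = 321.103 mg/L

321.103 mg/L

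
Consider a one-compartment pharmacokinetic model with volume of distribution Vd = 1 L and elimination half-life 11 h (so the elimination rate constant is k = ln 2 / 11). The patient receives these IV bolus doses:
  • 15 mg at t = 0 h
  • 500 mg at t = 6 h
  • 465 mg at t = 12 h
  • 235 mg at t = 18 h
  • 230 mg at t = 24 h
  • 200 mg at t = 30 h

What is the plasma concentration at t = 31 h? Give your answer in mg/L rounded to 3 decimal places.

k = ln 2 / 11 = 0.06301 per h
Dose 1 (15 mg at t=0 h): 15·exp(−0.06301·31) = 2.127 mg/L
Dose 2 (500 mg at t=6 h): 500·exp(−0.06301·25) = 103.469 mg/L
Dose 3 (465 mg at t=12 h): 465·exp(−0.06301·19) = 140.440 mg/L
Dose 4 (235 mg at t=18 h): 235·exp(−0.06301·13) = 103.587 mg/L
Dose 5 (230 mg at t=24 h): 230·exp(−0.06301·7) = 147.966 mg/L
Dose 6 (200 mg at t=30 h): 200·exp(−0.06301·1) = 187.786 mg/L
C(31) = 2.127 + 103.469 + 140.440 + 103.587 + 147.966 + 187.786 = 685.376 mg/L

685.376 mg/L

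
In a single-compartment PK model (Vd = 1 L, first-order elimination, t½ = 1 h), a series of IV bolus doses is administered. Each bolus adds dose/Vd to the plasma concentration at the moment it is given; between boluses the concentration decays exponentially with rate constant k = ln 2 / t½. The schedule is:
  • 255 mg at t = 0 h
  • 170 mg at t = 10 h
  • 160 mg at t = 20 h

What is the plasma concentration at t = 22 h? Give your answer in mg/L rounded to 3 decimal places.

k = ln 2 / 1 = 0.69315 per h
Dose 1 (255 mg at t=0 h): 255·exp(−0.69315·22) = 0.000 mg/L
Dose 2 (170 mg at t=10 h): 170·exp(−0.69315·12) = 0.042 mg/L
Dose 3 (160 mg at t=20 h): 160·exp(−0.69315·2) = 40.000 mg/L
C(22) = 0.000 + 0.042 + 40.000 = 40.042 mg/L

40.042 mg/L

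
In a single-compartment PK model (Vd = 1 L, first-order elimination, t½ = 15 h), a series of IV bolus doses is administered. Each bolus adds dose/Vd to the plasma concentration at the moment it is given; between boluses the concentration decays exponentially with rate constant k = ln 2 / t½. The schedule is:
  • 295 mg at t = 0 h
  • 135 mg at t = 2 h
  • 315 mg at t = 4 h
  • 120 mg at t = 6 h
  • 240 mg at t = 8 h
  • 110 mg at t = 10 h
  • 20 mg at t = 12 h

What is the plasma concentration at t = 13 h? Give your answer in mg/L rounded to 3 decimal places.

842.990 mg/L

k = ln 2 / 15 = 0.04621 per h
Dose 1 (295 mg at t=0 h): 295·exp(−0.04621·13) = 161.782 mg/L
Dose 2 (135 mg at t=2 h): 135·exp(−0.04621·11) = 81.204 mg/L
Dose 3 (315 mg at t=4 h): 315·exp(−0.04621·9) = 207.822 mg/L
Dose 4 (120 mg at t=6 h): 120·exp(−0.04621·7) = 86.836 mg/L
Dose 5 (240 mg at t=8 h): 240·exp(−0.04621·5) = 190.488 mg/L
Dose 6 (110 mg at t=10 h): 110·exp(−0.04621·3) = 95.761 mg/L
Dose 7 (20 mg at t=12 h): 20·exp(−0.04621·1) = 19.097 mg/L
C(13) = 161.782 + 81.204 + 207.822 + 86.836 + 190.488 + 95.761 + 19.097 = 842.990 mg/L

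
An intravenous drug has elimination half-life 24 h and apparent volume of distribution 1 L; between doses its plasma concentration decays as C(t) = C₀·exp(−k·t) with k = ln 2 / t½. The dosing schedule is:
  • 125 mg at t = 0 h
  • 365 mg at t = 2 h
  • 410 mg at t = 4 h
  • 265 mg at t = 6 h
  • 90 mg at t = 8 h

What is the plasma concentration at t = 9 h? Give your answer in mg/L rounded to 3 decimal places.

k = ln 2 / 24 = 0.02888 per h
Dose 1 (125 mg at t=0 h): 125·exp(−0.02888·9) = 96.388 mg/L
Dose 2 (365 mg at t=2 h): 365·exp(−0.02888·7) = 298.190 mg/L
Dose 3 (410 mg at t=4 h): 410·exp(−0.02888·5) = 354.870 mg/L
Dose 4 (265 mg at t=6 h): 265·exp(−0.02888·3) = 243.006 mg/L
Dose 5 (90 mg at t=8 h): 90·exp(−0.02888·1) = 87.438 mg/L
C(9) = 96.388 + 298.190 + 354.870 + 243.006 + 87.438 = 1079.892 mg/L

1079.892 mg/L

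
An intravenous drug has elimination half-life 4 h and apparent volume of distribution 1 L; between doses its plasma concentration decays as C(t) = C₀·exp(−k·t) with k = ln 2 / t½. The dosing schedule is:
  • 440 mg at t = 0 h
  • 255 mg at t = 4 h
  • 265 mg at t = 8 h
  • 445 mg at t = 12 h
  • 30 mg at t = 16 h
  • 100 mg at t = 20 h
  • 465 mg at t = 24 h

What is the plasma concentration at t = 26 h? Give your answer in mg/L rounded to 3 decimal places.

k = ln 2 / 4 = 0.17329 per h
Dose 1 (440 mg at t=0 h): 440·exp(−0.17329·26) = 4.861 mg/L
Dose 2 (255 mg at t=4 h): 255·exp(−0.17329·22) = 5.635 mg/L
Dose 3 (265 mg at t=8 h): 265·exp(−0.17329·18) = 11.711 mg/L
Dose 4 (445 mg at t=12 h): 445·exp(−0.17329·14) = 39.333 mg/L
Dose 5 (30 mg at t=16 h): 30·exp(−0.17329·10) = 5.303 mg/L
Dose 6 (100 mg at t=20 h): 100·exp(−0.17329·6) = 35.355 mg/L
Dose 7 (465 mg at t=24 h): 465·exp(−0.17329·2) = 328.805 mg/L
C(26) = 4.861 + 5.635 + 11.711 + 39.333 + 5.303 + 35.355 + 328.805 = 431.004 mg/L

431.004 mg/L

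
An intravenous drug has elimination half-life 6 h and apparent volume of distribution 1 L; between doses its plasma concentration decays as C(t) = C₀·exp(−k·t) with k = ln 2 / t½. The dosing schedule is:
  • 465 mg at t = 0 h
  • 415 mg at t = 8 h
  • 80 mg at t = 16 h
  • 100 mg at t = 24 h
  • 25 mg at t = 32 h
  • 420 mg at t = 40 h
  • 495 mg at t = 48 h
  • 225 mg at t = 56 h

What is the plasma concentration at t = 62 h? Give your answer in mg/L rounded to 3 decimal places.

247.379 mg/L

k = ln 2 / 6 = 0.11552 per h
Dose 1 (465 mg at t=0 h): 465·exp(−0.11552·62) = 0.360 mg/L
Dose 2 (415 mg at t=8 h): 415·exp(−0.11552·54) = 0.811 mg/L
Dose 3 (80 mg at t=16 h): 80·exp(−0.11552·46) = 0.394 mg/L
Dose 4 (100 mg at t=24 h): 100·exp(−0.11552·38) = 1.240 mg/L
Dose 5 (25 mg at t=32 h): 25·exp(−0.11552·30) = 0.781 mg/L
Dose 6 (420 mg at t=40 h): 420·exp(−0.11552·22) = 33.073 mg/L
Dose 7 (495 mg at t=48 h): 495·exp(−0.11552·14) = 98.220 mg/L
Dose 8 (225 mg at t=56 h): 225·exp(−0.11552·6) = 112.500 mg/L
C(62) = 0.360 + 0.811 + 0.394 + 1.240 + 0.781 + 33.073 + 98.220 + 112.500 = 247.379 mg/L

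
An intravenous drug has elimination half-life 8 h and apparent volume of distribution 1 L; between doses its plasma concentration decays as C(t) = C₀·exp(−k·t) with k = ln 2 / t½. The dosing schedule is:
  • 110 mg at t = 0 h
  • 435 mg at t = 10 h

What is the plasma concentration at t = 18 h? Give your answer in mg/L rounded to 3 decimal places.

k = ln 2 / 8 = 0.08664 per h
Dose 1 (110 mg at t=0 h): 110·exp(−0.08664·18) = 23.125 mg/L
Dose 2 (435 mg at t=10 h): 435·exp(−0.08664·8) = 217.500 mg/L
C(18) = 23.125 + 217.500 = 240.625 mg/L

240.625 mg/L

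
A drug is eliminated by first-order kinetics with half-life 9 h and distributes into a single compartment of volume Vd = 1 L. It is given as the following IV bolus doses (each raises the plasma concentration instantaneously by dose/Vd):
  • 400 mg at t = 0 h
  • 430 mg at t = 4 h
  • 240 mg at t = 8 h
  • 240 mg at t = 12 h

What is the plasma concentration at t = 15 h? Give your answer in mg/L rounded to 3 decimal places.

640.771 mg/L

k = ln 2 / 9 = 0.07702 per h
Dose 1 (400 mg at t=0 h): 400·exp(−0.07702·15) = 125.992 mg/L
Dose 2 (430 mg at t=4 h): 430·exp(−0.07702·11) = 184.307 mg/L
Dose 3 (240 mg at t=8 h): 240·exp(−0.07702·7) = 139.983 mg/L
Dose 4 (240 mg at t=12 h): 240·exp(−0.07702·3) = 190.488 mg/L
C(15) = 125.992 + 184.307 + 139.983 + 190.488 = 640.771 mg/L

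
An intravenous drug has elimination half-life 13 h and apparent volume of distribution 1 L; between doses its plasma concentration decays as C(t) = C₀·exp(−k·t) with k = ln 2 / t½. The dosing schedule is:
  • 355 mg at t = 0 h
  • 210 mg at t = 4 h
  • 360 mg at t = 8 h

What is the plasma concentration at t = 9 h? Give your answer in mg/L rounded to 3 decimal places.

721.861 mg/L

k = ln 2 / 13 = 0.05332 per h
Dose 1 (355 mg at t=0 h): 355·exp(−0.05332·9) = 219.696 mg/L
Dose 2 (210 mg at t=4 h): 210·exp(−0.05332·5) = 160.856 mg/L
Dose 3 (360 mg at t=8 h): 360·exp(−0.05332·1) = 341.308 mg/L
C(9) = 219.696 + 160.856 + 341.308 = 721.861 mg/L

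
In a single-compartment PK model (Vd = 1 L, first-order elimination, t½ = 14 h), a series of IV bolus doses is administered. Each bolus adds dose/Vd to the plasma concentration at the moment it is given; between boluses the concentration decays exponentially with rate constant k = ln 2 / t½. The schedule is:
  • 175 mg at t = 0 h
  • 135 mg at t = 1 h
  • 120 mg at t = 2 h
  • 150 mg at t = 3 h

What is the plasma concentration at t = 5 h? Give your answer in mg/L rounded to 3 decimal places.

k = ln 2 / 14 = 0.04951 per h
Dose 1 (175 mg at t=0 h): 175·exp(−0.04951·5) = 136.624 mg/L
Dose 2 (135 mg at t=1 h): 135·exp(−0.04951·4) = 110.745 mg/L
Dose 3 (120 mg at t=2 h): 120·exp(−0.04951·3) = 103.437 mg/L
Dose 4 (150 mg at t=3 h): 150·exp(−0.04951·2) = 135.859 mg/L
C(5) = 136.624 + 110.745 + 103.437 + 135.859 = 486.665 mg/L

486.665 mg/L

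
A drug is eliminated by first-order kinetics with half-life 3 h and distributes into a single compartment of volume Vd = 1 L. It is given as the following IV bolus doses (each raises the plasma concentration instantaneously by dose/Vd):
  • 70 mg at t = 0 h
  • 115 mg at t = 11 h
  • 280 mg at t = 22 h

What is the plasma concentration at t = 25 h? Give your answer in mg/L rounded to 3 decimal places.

144.745 mg/L

k = ln 2 / 3 = 0.23105 per h
Dose 1 (70 mg at t=0 h): 70·exp(−0.23105·25) = 0.217 mg/L
Dose 2 (115 mg at t=11 h): 115·exp(−0.23105·14) = 4.528 mg/L
Dose 3 (280 mg at t=22 h): 280·exp(−0.23105·3) = 140.000 mg/L
C(25) = 0.217 + 4.528 + 140.000 = 144.745 mg/L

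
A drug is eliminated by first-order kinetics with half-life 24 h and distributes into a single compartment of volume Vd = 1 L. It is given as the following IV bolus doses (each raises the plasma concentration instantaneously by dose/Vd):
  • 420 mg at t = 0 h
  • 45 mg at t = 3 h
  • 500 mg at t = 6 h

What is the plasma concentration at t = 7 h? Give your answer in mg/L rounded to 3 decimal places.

868.979 mg/L

k = ln 2 / 24 = 0.02888 per h
Dose 1 (420 mg at t=0 h): 420·exp(−0.02888·7) = 343.122 mg/L
Dose 2 (45 mg at t=3 h): 45·exp(−0.02888·4) = 40.090 mg/L
Dose 3 (500 mg at t=6 h): 500·exp(−0.02888·1) = 485.766 mg/L
C(7) = 343.122 + 40.090 + 485.766 = 868.979 mg/L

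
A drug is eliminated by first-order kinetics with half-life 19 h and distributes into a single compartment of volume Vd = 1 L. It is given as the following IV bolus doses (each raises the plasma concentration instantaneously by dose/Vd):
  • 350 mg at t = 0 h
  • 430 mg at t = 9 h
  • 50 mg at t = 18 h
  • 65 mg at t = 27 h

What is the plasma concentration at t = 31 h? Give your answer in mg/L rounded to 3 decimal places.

k = ln 2 / 19 = 0.03648 per h
Dose 1 (350 mg at t=0 h): 350·exp(−0.03648·31) = 112.957 mg/L
Dose 2 (430 mg at t=9 h): 430·exp(−0.03648·22) = 192.711 mg/L
Dose 3 (50 mg at t=18 h): 50·exp(−0.03648·13) = 31.117 mg/L
Dose 4 (65 mg at t=27 h): 65·exp(−0.03648·4) = 56.174 mg/L
C(31) = 112.957 + 192.711 + 31.117 + 56.174 = 392.960 mg/L

392.960 mg/L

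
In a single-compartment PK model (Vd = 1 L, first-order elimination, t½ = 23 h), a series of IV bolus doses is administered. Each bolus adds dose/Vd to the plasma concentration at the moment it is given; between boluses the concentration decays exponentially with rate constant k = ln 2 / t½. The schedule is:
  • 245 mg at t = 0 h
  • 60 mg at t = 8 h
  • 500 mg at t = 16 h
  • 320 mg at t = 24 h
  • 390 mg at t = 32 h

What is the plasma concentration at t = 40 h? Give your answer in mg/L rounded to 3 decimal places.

842.868 mg/L

k = ln 2 / 23 = 0.03014 per h
Dose 1 (245 mg at t=0 h): 245·exp(−0.03014·40) = 73.390 mg/L
Dose 2 (60 mg at t=8 h): 60·exp(−0.03014·32) = 22.873 mg/L
Dose 3 (500 mg at t=16 h): 500·exp(−0.03014·24) = 242.578 mg/L
Dose 4 (320 mg at t=24 h): 320·exp(−0.03014·16) = 197.578 mg/L
Dose 5 (390 mg at t=32 h): 390·exp(−0.03014·8) = 306.449 mg/L
C(40) = 73.390 + 22.873 + 242.578 + 197.578 + 306.449 = 842.868 mg/L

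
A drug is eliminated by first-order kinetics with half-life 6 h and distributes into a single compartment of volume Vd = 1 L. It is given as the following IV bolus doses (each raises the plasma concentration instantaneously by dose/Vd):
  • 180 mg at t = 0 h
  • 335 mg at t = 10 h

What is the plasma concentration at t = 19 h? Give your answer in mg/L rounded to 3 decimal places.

k = ln 2 / 6 = 0.11552 per h
Dose 1 (180 mg at t=0 h): 180·exp(−0.11552·19) = 20.045 mg/L
Dose 2 (335 mg at t=10 h): 335·exp(−0.11552·9) = 118.440 mg/L
C(19) = 20.045 + 118.440 = 138.486 mg/L

138.486 mg/L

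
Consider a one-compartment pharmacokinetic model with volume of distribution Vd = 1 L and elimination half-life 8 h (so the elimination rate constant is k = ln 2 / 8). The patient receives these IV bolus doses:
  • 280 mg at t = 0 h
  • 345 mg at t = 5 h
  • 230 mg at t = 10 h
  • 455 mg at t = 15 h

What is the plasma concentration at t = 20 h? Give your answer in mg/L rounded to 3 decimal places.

k = ln 2 / 8 = 0.08664 per h
Dose 1 (280 mg at t=0 h): 280·exp(−0.08664·20) = 49.497 mg/L
Dose 2 (345 mg at t=5 h): 345·exp(−0.08664·15) = 94.056 mg/L
Dose 3 (230 mg at t=10 h): 230·exp(−0.08664·10) = 96.703 mg/L
Dose 4 (455 mg at t=15 h): 455·exp(−0.08664·5) = 295.031 mg/L
C(20) = 49.497 + 94.056 + 96.703 + 295.031 = 535.288 mg/L

535.288 mg/L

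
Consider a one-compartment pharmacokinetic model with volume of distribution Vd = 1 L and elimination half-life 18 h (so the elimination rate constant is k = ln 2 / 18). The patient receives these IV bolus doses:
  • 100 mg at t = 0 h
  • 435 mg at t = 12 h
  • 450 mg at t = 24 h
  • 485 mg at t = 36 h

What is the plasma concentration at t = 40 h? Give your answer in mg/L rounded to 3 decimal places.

k = ln 2 / 18 = 0.03851 per h
Dose 1 (100 mg at t=0 h): 100·exp(−0.03851·40) = 21.431 mg/L
Dose 2 (435 mg at t=12 h): 435·exp(−0.03851·28) = 147.986 mg/L
Dose 3 (450 mg at t=24 h): 450·exp(−0.03851·16) = 243.013 mg/L
Dose 4 (485 mg at t=36 h): 485·exp(−0.03851·4) = 415.763 mg/L
C(40) = 21.431 + 147.986 + 243.013 + 415.763 = 828.194 mg/L

828.194 mg/L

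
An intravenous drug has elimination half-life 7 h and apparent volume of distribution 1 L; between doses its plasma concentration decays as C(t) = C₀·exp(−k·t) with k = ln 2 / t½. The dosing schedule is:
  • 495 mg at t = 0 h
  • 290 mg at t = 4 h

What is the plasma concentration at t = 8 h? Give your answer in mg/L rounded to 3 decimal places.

k = ln 2 / 7 = 0.09902 per h
Dose 1 (495 mg at t=0 h): 495·exp(−0.09902·8) = 224.167 mg/L
Dose 2 (290 mg at t=4 h): 290·exp(−0.09902·4) = 195.156 mg/L
C(8) = 224.167 + 195.156 = 419.322 mg/L

419.322 mg/L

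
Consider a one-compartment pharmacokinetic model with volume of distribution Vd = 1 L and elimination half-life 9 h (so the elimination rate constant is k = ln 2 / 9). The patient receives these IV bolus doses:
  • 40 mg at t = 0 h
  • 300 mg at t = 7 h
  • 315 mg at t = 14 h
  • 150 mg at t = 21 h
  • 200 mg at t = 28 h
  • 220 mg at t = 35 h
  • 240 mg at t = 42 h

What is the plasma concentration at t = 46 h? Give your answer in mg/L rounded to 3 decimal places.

385.367 mg/L

k = ln 2 / 9 = 0.07702 per h
Dose 1 (40 mg at t=0 h): 40·exp(−0.07702·46) = 1.157 mg/L
Dose 2 (300 mg at t=7 h): 300·exp(−0.07702·39) = 14.882 mg/L
Dose 3 (315 mg at t=14 h): 315·exp(−0.07702·32) = 26.791 mg/L
Dose 4 (150 mg at t=21 h): 150·exp(−0.07702·25) = 21.872 mg/L
Dose 5 (200 mg at t=28 h): 200·exp(−0.07702·18) = 50.000 mg/L
Dose 6 (220 mg at t=35 h): 220·exp(−0.07702·11) = 94.297 mg/L
Dose 7 (240 mg at t=42 h): 240·exp(−0.07702·4) = 176.368 mg/L
C(46) = 1.157 + 14.882 + 26.791 + 21.872 + 50.000 + 94.297 + 176.368 = 385.367 mg/L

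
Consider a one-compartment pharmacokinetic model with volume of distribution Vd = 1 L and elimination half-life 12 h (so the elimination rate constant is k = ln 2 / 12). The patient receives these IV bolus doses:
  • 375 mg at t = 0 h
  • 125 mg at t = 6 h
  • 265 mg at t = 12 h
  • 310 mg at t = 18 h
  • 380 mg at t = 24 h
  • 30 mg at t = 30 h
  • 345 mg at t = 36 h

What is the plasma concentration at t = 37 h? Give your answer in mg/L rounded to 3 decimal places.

756.078 mg/L

k = ln 2 / 12 = 0.05776 per h
Dose 1 (375 mg at t=0 h): 375·exp(−0.05776·37) = 44.244 mg/L
Dose 2 (125 mg at t=6 h): 125·exp(−0.05776·31) = 20.857 mg/L
Dose 3 (265 mg at t=12 h): 265·exp(−0.05776·25) = 62.532 mg/L
Dose 4 (310 mg at t=18 h): 310·exp(−0.05776·19) = 103.450 mg/L
Dose 5 (380 mg at t=24 h): 380·exp(−0.05776·13) = 179.336 mg/L
Dose 6 (30 mg at t=30 h): 30·exp(−0.05776·7) = 20.023 mg/L
Dose 7 (345 mg at t=36 h): 345·exp(−0.05776·1) = 325.637 mg/L
C(37) = 44.244 + 20.857 + 62.532 + 103.450 + 179.336 + 20.023 + 325.637 = 756.078 mg/L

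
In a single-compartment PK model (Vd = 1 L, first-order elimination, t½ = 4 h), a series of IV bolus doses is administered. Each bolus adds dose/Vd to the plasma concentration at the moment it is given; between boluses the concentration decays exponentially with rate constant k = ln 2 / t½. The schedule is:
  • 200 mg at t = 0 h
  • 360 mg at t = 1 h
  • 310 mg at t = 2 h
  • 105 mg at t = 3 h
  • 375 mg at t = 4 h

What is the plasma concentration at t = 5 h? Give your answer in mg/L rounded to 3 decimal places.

837.999 mg/L

k = ln 2 / 4 = 0.17329 per h
Dose 1 (200 mg at t=0 h): 200·exp(−0.17329·5) = 84.090 mg/L
Dose 2 (360 mg at t=1 h): 360·exp(−0.17329·4) = 180.000 mg/L
Dose 3 (310 mg at t=2 h): 310·exp(−0.17329·3) = 184.327 mg/L
Dose 4 (105 mg at t=3 h): 105·exp(−0.17329·2) = 74.246 mg/L
Dose 5 (375 mg at t=4 h): 375·exp(−0.17329·1) = 315.336 mg/L
C(5) = 84.090 + 180.000 + 184.327 + 74.246 + 315.336 = 837.999 mg/L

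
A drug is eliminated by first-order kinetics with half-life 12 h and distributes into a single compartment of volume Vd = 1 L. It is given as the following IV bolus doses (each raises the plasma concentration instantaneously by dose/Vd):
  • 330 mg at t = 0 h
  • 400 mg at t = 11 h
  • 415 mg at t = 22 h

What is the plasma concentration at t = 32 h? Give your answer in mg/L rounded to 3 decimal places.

403.803 mg/L

k = ln 2 / 12 = 0.05776 per h
Dose 1 (330 mg at t=0 h): 330·exp(−0.05776·32) = 51.972 mg/L
Dose 2 (400 mg at t=11 h): 400·exp(−0.05776·21) = 118.921 mg/L
Dose 3 (415 mg at t=22 h): 415·exp(−0.05776·10) = 232.911 mg/L
C(32) = 51.972 + 118.921 + 232.911 = 403.803 mg/L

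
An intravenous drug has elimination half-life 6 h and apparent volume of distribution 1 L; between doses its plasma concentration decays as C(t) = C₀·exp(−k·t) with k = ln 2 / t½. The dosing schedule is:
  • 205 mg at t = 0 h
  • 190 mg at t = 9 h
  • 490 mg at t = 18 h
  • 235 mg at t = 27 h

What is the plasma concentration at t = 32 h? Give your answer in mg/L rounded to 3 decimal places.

k = ln 2 / 6 = 0.11552 per h
Dose 1 (205 mg at t=0 h): 205·exp(−0.11552·32) = 5.085 mg/L
Dose 2 (190 mg at t=9 h): 190·exp(−0.11552·23) = 13.329 mg/L
Dose 3 (490 mg at t=18 h): 490·exp(−0.11552·14) = 97.228 mg/L
Dose 4 (235 mg at t=27 h): 235·exp(−0.11552·5) = 131.889 mg/L
C(32) = 5.085 + 13.329 + 97.228 + 131.889 = 247.531 mg/L

247.531 mg/L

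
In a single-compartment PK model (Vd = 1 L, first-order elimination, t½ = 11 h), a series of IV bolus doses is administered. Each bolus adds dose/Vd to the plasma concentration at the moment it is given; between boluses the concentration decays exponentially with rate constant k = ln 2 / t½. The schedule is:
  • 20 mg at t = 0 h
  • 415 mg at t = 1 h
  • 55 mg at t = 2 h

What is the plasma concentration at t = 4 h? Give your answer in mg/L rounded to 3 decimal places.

k = ln 2 / 11 = 0.06301 per h
Dose 1 (20 mg at t=0 h): 20·exp(−0.06301·4) = 15.544 mg/L
Dose 2 (415 mg at t=1 h): 415·exp(−0.06301·3) = 343.518 mg/L
Dose 3 (55 mg at t=2 h): 55·exp(−0.06301·2) = 48.488 mg/L
C(4) = 15.544 + 343.518 + 48.488 = 407.549 mg/L

407.549 mg/L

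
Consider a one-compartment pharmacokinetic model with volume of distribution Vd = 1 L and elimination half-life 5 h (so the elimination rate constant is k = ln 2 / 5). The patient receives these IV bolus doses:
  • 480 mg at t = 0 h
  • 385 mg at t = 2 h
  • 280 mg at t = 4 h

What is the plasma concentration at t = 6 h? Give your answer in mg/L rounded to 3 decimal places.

642.257 mg/L

k = ln 2 / 5 = 0.13863 per h
Dose 1 (480 mg at t=0 h): 480·exp(−0.13863·6) = 208.932 mg/L
Dose 2 (385 mg at t=2 h): 385·exp(−0.13863·4) = 221.124 mg/L
Dose 3 (280 mg at t=4 h): 280·exp(−0.13863·2) = 212.200 mg/L
C(6) = 208.932 + 221.124 + 212.200 = 642.257 mg/L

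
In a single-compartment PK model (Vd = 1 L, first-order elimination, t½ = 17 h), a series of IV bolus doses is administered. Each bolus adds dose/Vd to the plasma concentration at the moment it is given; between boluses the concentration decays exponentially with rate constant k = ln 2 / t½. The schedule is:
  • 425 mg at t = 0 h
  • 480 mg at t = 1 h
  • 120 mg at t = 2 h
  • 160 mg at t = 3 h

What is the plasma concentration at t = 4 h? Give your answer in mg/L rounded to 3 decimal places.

1049.988 mg/L

k = ln 2 / 17 = 0.04077 per h
Dose 1 (425 mg at t=0 h): 425·exp(−0.04077·4) = 361.043 mg/L
Dose 2 (480 mg at t=1 h): 480·exp(−0.04077·3) = 424.735 mg/L
Dose 3 (120 mg at t=2 h): 120·exp(−0.04077·2) = 110.603 mg/L
Dose 4 (160 mg at t=3 h): 160·exp(−0.04077·1) = 153.607 mg/L
C(4) = 361.043 + 424.735 + 110.603 + 153.607 = 1049.988 mg/L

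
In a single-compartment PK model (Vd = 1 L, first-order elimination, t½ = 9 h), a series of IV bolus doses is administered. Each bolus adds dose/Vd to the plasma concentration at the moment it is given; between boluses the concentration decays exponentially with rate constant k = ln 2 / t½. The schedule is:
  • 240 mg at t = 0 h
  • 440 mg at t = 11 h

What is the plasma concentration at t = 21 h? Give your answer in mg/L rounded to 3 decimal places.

k = ln 2 / 9 = 0.07702 per h
Dose 1 (240 mg at t=0 h): 240·exp(−0.07702·21) = 47.622 mg/L
Dose 2 (440 mg at t=11 h): 440·exp(−0.07702·10) = 203.692 mg/L
C(21) = 47.622 + 203.692 = 251.314 mg/L

251.314 mg/L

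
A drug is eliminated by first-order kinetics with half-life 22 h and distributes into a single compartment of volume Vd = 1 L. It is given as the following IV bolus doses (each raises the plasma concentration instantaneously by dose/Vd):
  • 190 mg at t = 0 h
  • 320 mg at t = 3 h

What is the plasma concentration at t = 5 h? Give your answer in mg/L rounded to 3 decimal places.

462.765 mg/L

k = ln 2 / 22 = 0.03151 per h
Dose 1 (190 mg at t=0 h): 190·exp(−0.03151·5) = 162.307 mg/L
Dose 2 (320 mg at t=3 h): 320·exp(−0.03151·2) = 300.458 mg/L
C(5) = 162.307 + 300.458 = 462.765 mg/L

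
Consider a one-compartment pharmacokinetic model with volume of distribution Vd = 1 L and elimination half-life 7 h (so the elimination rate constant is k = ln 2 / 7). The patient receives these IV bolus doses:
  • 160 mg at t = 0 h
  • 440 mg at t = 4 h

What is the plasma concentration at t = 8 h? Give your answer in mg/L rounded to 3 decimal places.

k = ln 2 / 7 = 0.09902 per h
Dose 1 (160 mg at t=0 h): 160·exp(−0.09902·8) = 72.458 mg/L
Dose 2 (440 mg at t=4 h): 440·exp(−0.09902·4) = 296.098 mg/L
C(8) = 72.458 + 296.098 = 368.556 mg/L

368.556 mg/L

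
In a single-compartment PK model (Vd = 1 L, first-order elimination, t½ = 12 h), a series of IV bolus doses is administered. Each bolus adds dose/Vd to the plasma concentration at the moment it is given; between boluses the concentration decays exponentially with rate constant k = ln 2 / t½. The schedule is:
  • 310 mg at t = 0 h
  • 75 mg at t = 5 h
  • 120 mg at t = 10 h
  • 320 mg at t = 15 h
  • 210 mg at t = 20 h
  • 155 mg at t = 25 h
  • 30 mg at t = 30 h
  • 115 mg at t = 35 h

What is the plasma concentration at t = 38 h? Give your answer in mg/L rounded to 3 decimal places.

k = ln 2 / 12 = 0.05776 per h
Dose 1 (310 mg at t=0 h): 310·exp(−0.05776·38) = 34.522 mg/L
Dose 2 (75 mg at t=5 h): 75·exp(−0.05776·33) = 11.149 mg/L
Dose 3 (120 mg at t=10 h): 120·exp(−0.05776·28) = 23.811 mg/L
Dose 4 (320 mg at t=15 h): 320·exp(−0.05776·23) = 84.757 mg/L
Dose 5 (210 mg at t=20 h): 210·exp(−0.05776·18) = 74.246 mg/L
Dose 6 (155 mg at t=25 h): 155·exp(−0.05776·13) = 73.150 mg/L
Dose 7 (30 mg at t=30 h): 30·exp(−0.05776·8) = 18.899 mg/L
Dose 8 (115 mg at t=35 h): 115·exp(−0.05776·3) = 96.703 mg/L
C(38) = 34.522 + 11.149 + 23.811 + 84.757 + 74.246 + 73.150 + 18.899 + 96.703 = 417.238 mg/L

417.238 mg/L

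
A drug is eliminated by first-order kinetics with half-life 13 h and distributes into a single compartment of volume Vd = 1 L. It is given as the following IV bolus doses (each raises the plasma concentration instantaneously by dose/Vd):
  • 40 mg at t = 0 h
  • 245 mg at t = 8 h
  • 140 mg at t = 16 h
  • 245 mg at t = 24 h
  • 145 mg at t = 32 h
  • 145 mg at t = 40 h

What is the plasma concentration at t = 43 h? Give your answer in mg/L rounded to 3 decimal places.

368.313 mg/L

k = ln 2 / 13 = 0.05332 per h
Dose 1 (40 mg at t=0 h): 40·exp(−0.05332·43) = 4.040 mg/L
Dose 2 (245 mg at t=8 h): 245·exp(−0.05332·35) = 37.905 mg/L
Dose 3 (140 mg at t=16 h): 140·exp(−0.05332·27) = 33.183 mg/L
Dose 4 (245 mg at t=24 h): 245·exp(−0.05332·19) = 88.961 mg/L
Dose 5 (145 mg at t=32 h): 145·exp(−0.05332·11) = 80.659 mg/L
Dose 6 (145 mg at t=40 h): 145·exp(−0.05332·3) = 123.566 mg/L
C(43) = 4.040 + 37.905 + 33.183 + 88.961 + 80.659 + 123.566 = 368.313 mg/L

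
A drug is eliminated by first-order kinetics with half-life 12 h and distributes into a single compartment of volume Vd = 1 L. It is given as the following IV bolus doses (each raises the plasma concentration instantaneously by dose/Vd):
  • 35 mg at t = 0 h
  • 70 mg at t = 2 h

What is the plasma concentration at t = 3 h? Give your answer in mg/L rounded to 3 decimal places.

k = ln 2 / 12 = 0.05776 per h
Dose 1 (35 mg at t=0 h): 35·exp(−0.05776·3) = 29.431 mg/L
Dose 2 (70 mg at t=2 h): 70·exp(−0.05776·1) = 66.071 mg/L
C(3) = 29.431 + 66.071 = 95.503 mg/L

95.503 mg/L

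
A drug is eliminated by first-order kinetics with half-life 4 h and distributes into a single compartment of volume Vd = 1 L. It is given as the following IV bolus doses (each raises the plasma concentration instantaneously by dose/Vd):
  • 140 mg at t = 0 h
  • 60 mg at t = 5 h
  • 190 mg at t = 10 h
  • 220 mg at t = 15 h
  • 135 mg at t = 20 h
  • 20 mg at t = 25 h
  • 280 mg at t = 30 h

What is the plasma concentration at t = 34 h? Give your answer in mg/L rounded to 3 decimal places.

k = ln 2 / 4 = 0.17329 per h
Dose 1 (140 mg at t=0 h): 140·exp(−0.17329·34) = 0.387 mg/L
Dose 2 (60 mg at t=5 h): 60·exp(−0.17329·29) = 0.394 mg/L
Dose 3 (190 mg at t=10 h): 190·exp(−0.17329·24) = 2.969 mg/L
Dose 4 (220 mg at t=15 h): 220·exp(−0.17329·19) = 8.176 mg/L
Dose 5 (135 mg at t=20 h): 135·exp(−0.17329·14) = 11.932 mg/L
Dose 6 (20 mg at t=25 h): 20·exp(−0.17329·9) = 4.204 mg/L
Dose 7 (280 mg at t=30 h): 280·exp(−0.17329·4) = 140.000 mg/L
C(34) = 0.387 + 0.394 + 2.969 + 8.176 + 11.932 + 4.204 + 140.000 = 168.062 mg/L

168.062 mg/L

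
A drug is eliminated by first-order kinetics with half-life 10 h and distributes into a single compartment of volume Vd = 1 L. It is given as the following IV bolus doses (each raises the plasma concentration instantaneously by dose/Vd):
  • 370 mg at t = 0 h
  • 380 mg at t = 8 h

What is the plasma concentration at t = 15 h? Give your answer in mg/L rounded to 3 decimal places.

364.732 mg/L

k = ln 2 / 10 = 0.06931 per h
Dose 1 (370 mg at t=0 h): 370·exp(−0.06931·15) = 130.815 mg/L
Dose 2 (380 mg at t=8 h): 380·exp(−0.06931·7) = 233.917 mg/L
C(15) = 130.815 + 233.917 = 364.732 mg/L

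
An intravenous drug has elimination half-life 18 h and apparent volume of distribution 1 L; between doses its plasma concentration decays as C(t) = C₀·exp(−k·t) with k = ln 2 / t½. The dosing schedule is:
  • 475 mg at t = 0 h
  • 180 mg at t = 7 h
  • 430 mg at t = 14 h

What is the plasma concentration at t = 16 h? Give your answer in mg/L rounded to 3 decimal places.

k = ln 2 / 18 = 0.03851 per h
Dose 1 (475 mg at t=0 h): 475·exp(−0.03851·16) = 256.514 mg/L
Dose 2 (180 mg at t=7 h): 180·exp(−0.03851·9) = 127.279 mg/L
Dose 3 (430 mg at t=14 h): 430·exp(−0.03851·2) = 398.126 mg/L
C(16) = 256.514 + 127.279 + 398.126 = 781.920 mg/L

781.920 mg/L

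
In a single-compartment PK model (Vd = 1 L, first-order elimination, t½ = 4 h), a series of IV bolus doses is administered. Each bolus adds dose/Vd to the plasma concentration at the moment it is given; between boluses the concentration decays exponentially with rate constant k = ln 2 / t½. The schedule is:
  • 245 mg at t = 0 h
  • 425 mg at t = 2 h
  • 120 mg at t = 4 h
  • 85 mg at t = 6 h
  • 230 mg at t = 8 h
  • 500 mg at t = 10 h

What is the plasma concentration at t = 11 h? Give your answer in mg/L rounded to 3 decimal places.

754.386 mg/L

k = ln 2 / 4 = 0.17329 per h
Dose 1 (245 mg at t=0 h): 245·exp(−0.17329·11) = 36.419 mg/L
Dose 2 (425 mg at t=2 h): 425·exp(−0.17329·9) = 89.345 mg/L
Dose 3 (120 mg at t=4 h): 120·exp(−0.17329·7) = 35.676 mg/L
Dose 4 (85 mg at t=6 h): 85·exp(−0.17329·5) = 35.738 mg/L
Dose 5 (230 mg at t=8 h): 230·exp(−0.17329·3) = 136.759 mg/L
Dose 6 (500 mg at t=10 h): 500·exp(−0.17329·1) = 420.448 mg/L
C(11) = 36.419 + 89.345 + 35.676 + 35.738 + 136.759 + 420.448 = 754.386 mg/L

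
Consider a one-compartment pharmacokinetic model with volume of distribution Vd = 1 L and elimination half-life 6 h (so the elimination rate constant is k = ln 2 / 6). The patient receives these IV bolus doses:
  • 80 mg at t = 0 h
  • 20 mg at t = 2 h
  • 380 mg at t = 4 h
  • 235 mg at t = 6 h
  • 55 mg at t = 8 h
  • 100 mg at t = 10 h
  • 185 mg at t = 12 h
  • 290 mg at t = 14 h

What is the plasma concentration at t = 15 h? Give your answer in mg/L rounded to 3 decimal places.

k = ln 2 / 6 = 0.11552 per h
Dose 1 (80 mg at t=0 h): 80·exp(−0.11552·15) = 14.142 mg/L
Dose 2 (20 mg at t=2 h): 20·exp(−0.11552·13) = 4.454 mg/L
Dose 3 (380 mg at t=4 h): 380·exp(−0.11552·11) = 106.634 mg/L
Dose 4 (235 mg at t=6 h): 235·exp(−0.11552·9) = 83.085 mg/L
Dose 5 (55 mg at t=8 h): 55·exp(−0.11552·7) = 24.500 mg/L
Dose 6 (100 mg at t=10 h): 100·exp(−0.11552·5) = 56.123 mg/L
Dose 7 (185 mg at t=12 h): 185·exp(−0.11552·3) = 130.815 mg/L
Dose 8 (290 mg at t=14 h): 290·exp(−0.11552·1) = 258.361 mg/L
C(15) = 14.142 + 4.454 + 106.634 + 83.085 + 24.500 + 56.123 + 130.815 + 258.361 = 678.114 mg/L

678.114 mg/L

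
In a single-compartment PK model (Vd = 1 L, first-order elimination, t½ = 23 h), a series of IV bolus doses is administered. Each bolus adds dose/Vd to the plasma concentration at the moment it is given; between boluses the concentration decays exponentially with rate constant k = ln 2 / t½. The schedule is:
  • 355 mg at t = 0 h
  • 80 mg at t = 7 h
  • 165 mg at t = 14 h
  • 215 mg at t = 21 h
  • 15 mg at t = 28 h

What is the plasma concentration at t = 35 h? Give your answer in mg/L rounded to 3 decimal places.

398.806 mg/L

k = ln 2 / 23 = 0.03014 per h
Dose 1 (355 mg at t=0 h): 355·exp(−0.03014·35) = 123.634 mg/L
Dose 2 (80 mg at t=7 h): 80·exp(−0.03014·28) = 34.405 mg/L
Dose 3 (165 mg at t=14 h): 165·exp(−0.03014·21) = 87.625 mg/L
Dose 4 (215 mg at t=21 h): 215·exp(−0.03014·14) = 140.995 mg/L
Dose 5 (15 mg at t=28 h): 15·exp(−0.03014·7) = 12.147 mg/L
C(35) = 123.634 + 34.405 + 87.625 + 140.995 + 12.147 = 398.806 mg/L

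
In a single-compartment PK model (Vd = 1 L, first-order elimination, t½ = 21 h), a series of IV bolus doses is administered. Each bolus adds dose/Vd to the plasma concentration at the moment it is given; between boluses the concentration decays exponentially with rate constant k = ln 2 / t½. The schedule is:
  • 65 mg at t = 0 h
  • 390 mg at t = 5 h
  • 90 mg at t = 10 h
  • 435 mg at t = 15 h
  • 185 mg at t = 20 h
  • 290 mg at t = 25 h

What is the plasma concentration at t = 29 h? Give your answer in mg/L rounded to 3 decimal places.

k = ln 2 / 21 = 0.03301 per h
Dose 1 (65 mg at t=0 h): 65·exp(−0.03301·29) = 24.958 mg/L
Dose 2 (390 mg at t=5 h): 390·exp(−0.03301·24) = 176.616 mg/L
Dose 3 (90 mg at t=10 h): 90·exp(−0.03301·19) = 48.071 mg/L
Dose 4 (435 mg at t=15 h): 435·exp(−0.03301·14) = 274.033 mg/L
Dose 5 (185 mg at t=20 h): 185·exp(−0.03301·9) = 137.454 mg/L
Dose 6 (290 mg at t=25 h): 290·exp(−0.03301·4) = 254.132 mg/L
C(29) = 24.958 + 176.616 + 48.071 + 274.033 + 137.454 + 254.132 = 915.264 mg/L

915.264 mg/L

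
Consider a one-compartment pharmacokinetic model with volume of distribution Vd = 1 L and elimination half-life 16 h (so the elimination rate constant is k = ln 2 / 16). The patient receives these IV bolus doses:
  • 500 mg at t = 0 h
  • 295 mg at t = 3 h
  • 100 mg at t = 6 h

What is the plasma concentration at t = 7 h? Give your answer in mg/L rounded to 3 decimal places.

k = ln 2 / 16 = 0.04332 per h
Dose 1 (500 mg at t=0 h): 500·exp(−0.04332·7) = 369.207 mg/L
Dose 2 (295 mg at t=3 h): 295·exp(−0.04332·4) = 248.064 mg/L
Dose 3 (100 mg at t=6 h): 100·exp(−0.04332·1) = 95.760 mg/L
C(7) = 369.207 + 248.064 + 95.760 = 713.031 mg/L

713.031 mg/L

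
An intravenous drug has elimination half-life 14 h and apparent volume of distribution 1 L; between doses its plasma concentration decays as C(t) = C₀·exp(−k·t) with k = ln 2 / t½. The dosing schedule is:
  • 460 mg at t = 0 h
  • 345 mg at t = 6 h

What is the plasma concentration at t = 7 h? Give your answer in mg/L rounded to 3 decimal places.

k = ln 2 / 14 = 0.04951 per h
Dose 1 (460 mg at t=0 h): 460·exp(−0.04951·7) = 325.269 mg/L
Dose 2 (345 mg at t=6 h): 345·exp(−0.04951·1) = 328.335 mg/L
C(7) = 325.269 + 328.335 = 653.604 mg/L

653.604 mg/L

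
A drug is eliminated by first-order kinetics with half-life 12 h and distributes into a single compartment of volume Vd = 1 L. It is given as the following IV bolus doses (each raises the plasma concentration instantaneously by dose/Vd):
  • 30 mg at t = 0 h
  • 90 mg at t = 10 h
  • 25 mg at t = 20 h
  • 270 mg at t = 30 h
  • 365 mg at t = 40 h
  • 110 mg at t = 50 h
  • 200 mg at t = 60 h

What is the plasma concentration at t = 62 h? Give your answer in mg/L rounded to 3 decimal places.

k = ln 2 / 12 = 0.05776 per h
Dose 1 (30 mg at t=0 h): 30·exp(−0.05776·62) = 0.835 mg/L
Dose 2 (90 mg at t=10 h): 90·exp(−0.05776·52) = 4.465 mg/L
Dose 3 (25 mg at t=20 h): 25·exp(−0.05776·42) = 2.210 mg/L
Dose 4 (270 mg at t=30 h): 270·exp(−0.05776·32) = 42.522 mg/L
Dose 5 (365 mg at t=40 h): 365·exp(−0.05776·22) = 102.425 mg/L
Dose 6 (110 mg at t=50 h): 110·exp(−0.05776·12) = 55.000 mg/L
Dose 7 (200 mg at t=60 h): 200·exp(−0.05776·2) = 178.180 mg/L
C(62) = 0.835 + 4.465 + 2.210 + 42.522 + 102.425 + 55.000 + 178.180 = 385.636 mg/L

385.636 mg/L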